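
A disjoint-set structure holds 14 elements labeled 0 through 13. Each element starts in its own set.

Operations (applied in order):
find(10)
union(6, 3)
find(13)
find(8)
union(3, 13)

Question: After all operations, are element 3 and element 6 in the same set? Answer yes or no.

Answer: yes

Derivation:
Step 1: find(10) -> no change; set of 10 is {10}
Step 2: union(6, 3) -> merged; set of 6 now {3, 6}
Step 3: find(13) -> no change; set of 13 is {13}
Step 4: find(8) -> no change; set of 8 is {8}
Step 5: union(3, 13) -> merged; set of 3 now {3, 6, 13}
Set of 3: {3, 6, 13}; 6 is a member.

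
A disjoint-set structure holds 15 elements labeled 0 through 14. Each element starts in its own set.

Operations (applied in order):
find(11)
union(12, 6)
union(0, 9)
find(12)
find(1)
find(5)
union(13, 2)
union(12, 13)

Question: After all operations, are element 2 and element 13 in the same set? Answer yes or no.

Step 1: find(11) -> no change; set of 11 is {11}
Step 2: union(12, 6) -> merged; set of 12 now {6, 12}
Step 3: union(0, 9) -> merged; set of 0 now {0, 9}
Step 4: find(12) -> no change; set of 12 is {6, 12}
Step 5: find(1) -> no change; set of 1 is {1}
Step 6: find(5) -> no change; set of 5 is {5}
Step 7: union(13, 2) -> merged; set of 13 now {2, 13}
Step 8: union(12, 13) -> merged; set of 12 now {2, 6, 12, 13}
Set of 2: {2, 6, 12, 13}; 13 is a member.

Answer: yes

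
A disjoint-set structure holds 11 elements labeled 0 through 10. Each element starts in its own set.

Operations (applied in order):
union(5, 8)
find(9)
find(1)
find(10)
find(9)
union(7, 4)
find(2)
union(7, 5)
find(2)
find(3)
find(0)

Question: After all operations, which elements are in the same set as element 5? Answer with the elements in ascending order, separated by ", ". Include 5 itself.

Step 1: union(5, 8) -> merged; set of 5 now {5, 8}
Step 2: find(9) -> no change; set of 9 is {9}
Step 3: find(1) -> no change; set of 1 is {1}
Step 4: find(10) -> no change; set of 10 is {10}
Step 5: find(9) -> no change; set of 9 is {9}
Step 6: union(7, 4) -> merged; set of 7 now {4, 7}
Step 7: find(2) -> no change; set of 2 is {2}
Step 8: union(7, 5) -> merged; set of 7 now {4, 5, 7, 8}
Step 9: find(2) -> no change; set of 2 is {2}
Step 10: find(3) -> no change; set of 3 is {3}
Step 11: find(0) -> no change; set of 0 is {0}
Component of 5: {4, 5, 7, 8}

Answer: 4, 5, 7, 8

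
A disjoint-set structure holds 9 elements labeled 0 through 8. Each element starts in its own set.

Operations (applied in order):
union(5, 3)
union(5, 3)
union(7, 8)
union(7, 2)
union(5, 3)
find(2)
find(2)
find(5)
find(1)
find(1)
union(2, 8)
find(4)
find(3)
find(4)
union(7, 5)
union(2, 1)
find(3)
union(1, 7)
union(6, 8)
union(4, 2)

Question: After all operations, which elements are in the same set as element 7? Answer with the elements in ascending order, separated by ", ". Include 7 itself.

Answer: 1, 2, 3, 4, 5, 6, 7, 8

Derivation:
Step 1: union(5, 3) -> merged; set of 5 now {3, 5}
Step 2: union(5, 3) -> already same set; set of 5 now {3, 5}
Step 3: union(7, 8) -> merged; set of 7 now {7, 8}
Step 4: union(7, 2) -> merged; set of 7 now {2, 7, 8}
Step 5: union(5, 3) -> already same set; set of 5 now {3, 5}
Step 6: find(2) -> no change; set of 2 is {2, 7, 8}
Step 7: find(2) -> no change; set of 2 is {2, 7, 8}
Step 8: find(5) -> no change; set of 5 is {3, 5}
Step 9: find(1) -> no change; set of 1 is {1}
Step 10: find(1) -> no change; set of 1 is {1}
Step 11: union(2, 8) -> already same set; set of 2 now {2, 7, 8}
Step 12: find(4) -> no change; set of 4 is {4}
Step 13: find(3) -> no change; set of 3 is {3, 5}
Step 14: find(4) -> no change; set of 4 is {4}
Step 15: union(7, 5) -> merged; set of 7 now {2, 3, 5, 7, 8}
Step 16: union(2, 1) -> merged; set of 2 now {1, 2, 3, 5, 7, 8}
Step 17: find(3) -> no change; set of 3 is {1, 2, 3, 5, 7, 8}
Step 18: union(1, 7) -> already same set; set of 1 now {1, 2, 3, 5, 7, 8}
Step 19: union(6, 8) -> merged; set of 6 now {1, 2, 3, 5, 6, 7, 8}
Step 20: union(4, 2) -> merged; set of 4 now {1, 2, 3, 4, 5, 6, 7, 8}
Component of 7: {1, 2, 3, 4, 5, 6, 7, 8}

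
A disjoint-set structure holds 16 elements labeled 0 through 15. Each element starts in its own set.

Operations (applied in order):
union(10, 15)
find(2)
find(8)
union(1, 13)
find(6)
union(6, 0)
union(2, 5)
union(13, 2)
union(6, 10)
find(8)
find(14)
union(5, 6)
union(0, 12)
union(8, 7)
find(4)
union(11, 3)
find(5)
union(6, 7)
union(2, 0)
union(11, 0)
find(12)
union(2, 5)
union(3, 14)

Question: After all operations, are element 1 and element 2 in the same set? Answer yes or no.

Answer: yes

Derivation:
Step 1: union(10, 15) -> merged; set of 10 now {10, 15}
Step 2: find(2) -> no change; set of 2 is {2}
Step 3: find(8) -> no change; set of 8 is {8}
Step 4: union(1, 13) -> merged; set of 1 now {1, 13}
Step 5: find(6) -> no change; set of 6 is {6}
Step 6: union(6, 0) -> merged; set of 6 now {0, 6}
Step 7: union(2, 5) -> merged; set of 2 now {2, 5}
Step 8: union(13, 2) -> merged; set of 13 now {1, 2, 5, 13}
Step 9: union(6, 10) -> merged; set of 6 now {0, 6, 10, 15}
Step 10: find(8) -> no change; set of 8 is {8}
Step 11: find(14) -> no change; set of 14 is {14}
Step 12: union(5, 6) -> merged; set of 5 now {0, 1, 2, 5, 6, 10, 13, 15}
Step 13: union(0, 12) -> merged; set of 0 now {0, 1, 2, 5, 6, 10, 12, 13, 15}
Step 14: union(8, 7) -> merged; set of 8 now {7, 8}
Step 15: find(4) -> no change; set of 4 is {4}
Step 16: union(11, 3) -> merged; set of 11 now {3, 11}
Step 17: find(5) -> no change; set of 5 is {0, 1, 2, 5, 6, 10, 12, 13, 15}
Step 18: union(6, 7) -> merged; set of 6 now {0, 1, 2, 5, 6, 7, 8, 10, 12, 13, 15}
Step 19: union(2, 0) -> already same set; set of 2 now {0, 1, 2, 5, 6, 7, 8, 10, 12, 13, 15}
Step 20: union(11, 0) -> merged; set of 11 now {0, 1, 2, 3, 5, 6, 7, 8, 10, 11, 12, 13, 15}
Step 21: find(12) -> no change; set of 12 is {0, 1, 2, 3, 5, 6, 7, 8, 10, 11, 12, 13, 15}
Step 22: union(2, 5) -> already same set; set of 2 now {0, 1, 2, 3, 5, 6, 7, 8, 10, 11, 12, 13, 15}
Step 23: union(3, 14) -> merged; set of 3 now {0, 1, 2, 3, 5, 6, 7, 8, 10, 11, 12, 13, 14, 15}
Set of 1: {0, 1, 2, 3, 5, 6, 7, 8, 10, 11, 12, 13, 14, 15}; 2 is a member.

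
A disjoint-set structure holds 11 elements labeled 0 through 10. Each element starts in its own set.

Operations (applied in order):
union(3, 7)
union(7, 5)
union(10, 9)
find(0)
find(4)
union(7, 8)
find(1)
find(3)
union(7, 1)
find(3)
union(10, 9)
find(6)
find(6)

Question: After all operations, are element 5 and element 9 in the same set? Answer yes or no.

Step 1: union(3, 7) -> merged; set of 3 now {3, 7}
Step 2: union(7, 5) -> merged; set of 7 now {3, 5, 7}
Step 3: union(10, 9) -> merged; set of 10 now {9, 10}
Step 4: find(0) -> no change; set of 0 is {0}
Step 5: find(4) -> no change; set of 4 is {4}
Step 6: union(7, 8) -> merged; set of 7 now {3, 5, 7, 8}
Step 7: find(1) -> no change; set of 1 is {1}
Step 8: find(3) -> no change; set of 3 is {3, 5, 7, 8}
Step 9: union(7, 1) -> merged; set of 7 now {1, 3, 5, 7, 8}
Step 10: find(3) -> no change; set of 3 is {1, 3, 5, 7, 8}
Step 11: union(10, 9) -> already same set; set of 10 now {9, 10}
Step 12: find(6) -> no change; set of 6 is {6}
Step 13: find(6) -> no change; set of 6 is {6}
Set of 5: {1, 3, 5, 7, 8}; 9 is not a member.

Answer: no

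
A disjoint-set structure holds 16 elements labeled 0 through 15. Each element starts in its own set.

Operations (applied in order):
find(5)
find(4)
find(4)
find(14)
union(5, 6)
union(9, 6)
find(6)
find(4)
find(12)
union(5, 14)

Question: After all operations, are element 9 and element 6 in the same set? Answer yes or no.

Step 1: find(5) -> no change; set of 5 is {5}
Step 2: find(4) -> no change; set of 4 is {4}
Step 3: find(4) -> no change; set of 4 is {4}
Step 4: find(14) -> no change; set of 14 is {14}
Step 5: union(5, 6) -> merged; set of 5 now {5, 6}
Step 6: union(9, 6) -> merged; set of 9 now {5, 6, 9}
Step 7: find(6) -> no change; set of 6 is {5, 6, 9}
Step 8: find(4) -> no change; set of 4 is {4}
Step 9: find(12) -> no change; set of 12 is {12}
Step 10: union(5, 14) -> merged; set of 5 now {5, 6, 9, 14}
Set of 9: {5, 6, 9, 14}; 6 is a member.

Answer: yes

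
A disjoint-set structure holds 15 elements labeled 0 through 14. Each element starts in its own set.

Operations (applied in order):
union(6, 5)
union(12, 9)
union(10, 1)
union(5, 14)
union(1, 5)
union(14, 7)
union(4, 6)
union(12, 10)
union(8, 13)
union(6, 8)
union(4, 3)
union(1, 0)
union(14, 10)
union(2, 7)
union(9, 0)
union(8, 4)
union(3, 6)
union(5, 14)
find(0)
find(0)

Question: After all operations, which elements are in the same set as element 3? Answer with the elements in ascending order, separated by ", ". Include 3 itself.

Answer: 0, 1, 2, 3, 4, 5, 6, 7, 8, 9, 10, 12, 13, 14

Derivation:
Step 1: union(6, 5) -> merged; set of 6 now {5, 6}
Step 2: union(12, 9) -> merged; set of 12 now {9, 12}
Step 3: union(10, 1) -> merged; set of 10 now {1, 10}
Step 4: union(5, 14) -> merged; set of 5 now {5, 6, 14}
Step 5: union(1, 5) -> merged; set of 1 now {1, 5, 6, 10, 14}
Step 6: union(14, 7) -> merged; set of 14 now {1, 5, 6, 7, 10, 14}
Step 7: union(4, 6) -> merged; set of 4 now {1, 4, 5, 6, 7, 10, 14}
Step 8: union(12, 10) -> merged; set of 12 now {1, 4, 5, 6, 7, 9, 10, 12, 14}
Step 9: union(8, 13) -> merged; set of 8 now {8, 13}
Step 10: union(6, 8) -> merged; set of 6 now {1, 4, 5, 6, 7, 8, 9, 10, 12, 13, 14}
Step 11: union(4, 3) -> merged; set of 4 now {1, 3, 4, 5, 6, 7, 8, 9, 10, 12, 13, 14}
Step 12: union(1, 0) -> merged; set of 1 now {0, 1, 3, 4, 5, 6, 7, 8, 9, 10, 12, 13, 14}
Step 13: union(14, 10) -> already same set; set of 14 now {0, 1, 3, 4, 5, 6, 7, 8, 9, 10, 12, 13, 14}
Step 14: union(2, 7) -> merged; set of 2 now {0, 1, 2, 3, 4, 5, 6, 7, 8, 9, 10, 12, 13, 14}
Step 15: union(9, 0) -> already same set; set of 9 now {0, 1, 2, 3, 4, 5, 6, 7, 8, 9, 10, 12, 13, 14}
Step 16: union(8, 4) -> already same set; set of 8 now {0, 1, 2, 3, 4, 5, 6, 7, 8, 9, 10, 12, 13, 14}
Step 17: union(3, 6) -> already same set; set of 3 now {0, 1, 2, 3, 4, 5, 6, 7, 8, 9, 10, 12, 13, 14}
Step 18: union(5, 14) -> already same set; set of 5 now {0, 1, 2, 3, 4, 5, 6, 7, 8, 9, 10, 12, 13, 14}
Step 19: find(0) -> no change; set of 0 is {0, 1, 2, 3, 4, 5, 6, 7, 8, 9, 10, 12, 13, 14}
Step 20: find(0) -> no change; set of 0 is {0, 1, 2, 3, 4, 5, 6, 7, 8, 9, 10, 12, 13, 14}
Component of 3: {0, 1, 2, 3, 4, 5, 6, 7, 8, 9, 10, 12, 13, 14}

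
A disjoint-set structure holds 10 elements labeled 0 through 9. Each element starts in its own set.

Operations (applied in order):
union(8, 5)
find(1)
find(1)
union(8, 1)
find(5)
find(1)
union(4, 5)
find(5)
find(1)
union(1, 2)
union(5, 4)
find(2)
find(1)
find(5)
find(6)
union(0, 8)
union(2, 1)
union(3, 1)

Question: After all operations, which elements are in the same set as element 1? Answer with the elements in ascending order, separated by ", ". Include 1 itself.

Answer: 0, 1, 2, 3, 4, 5, 8

Derivation:
Step 1: union(8, 5) -> merged; set of 8 now {5, 8}
Step 2: find(1) -> no change; set of 1 is {1}
Step 3: find(1) -> no change; set of 1 is {1}
Step 4: union(8, 1) -> merged; set of 8 now {1, 5, 8}
Step 5: find(5) -> no change; set of 5 is {1, 5, 8}
Step 6: find(1) -> no change; set of 1 is {1, 5, 8}
Step 7: union(4, 5) -> merged; set of 4 now {1, 4, 5, 8}
Step 8: find(5) -> no change; set of 5 is {1, 4, 5, 8}
Step 9: find(1) -> no change; set of 1 is {1, 4, 5, 8}
Step 10: union(1, 2) -> merged; set of 1 now {1, 2, 4, 5, 8}
Step 11: union(5, 4) -> already same set; set of 5 now {1, 2, 4, 5, 8}
Step 12: find(2) -> no change; set of 2 is {1, 2, 4, 5, 8}
Step 13: find(1) -> no change; set of 1 is {1, 2, 4, 5, 8}
Step 14: find(5) -> no change; set of 5 is {1, 2, 4, 5, 8}
Step 15: find(6) -> no change; set of 6 is {6}
Step 16: union(0, 8) -> merged; set of 0 now {0, 1, 2, 4, 5, 8}
Step 17: union(2, 1) -> already same set; set of 2 now {0, 1, 2, 4, 5, 8}
Step 18: union(3, 1) -> merged; set of 3 now {0, 1, 2, 3, 4, 5, 8}
Component of 1: {0, 1, 2, 3, 4, 5, 8}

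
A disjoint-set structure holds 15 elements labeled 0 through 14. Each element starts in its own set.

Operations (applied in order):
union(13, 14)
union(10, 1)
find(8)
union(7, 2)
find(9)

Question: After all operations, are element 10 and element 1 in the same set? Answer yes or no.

Answer: yes

Derivation:
Step 1: union(13, 14) -> merged; set of 13 now {13, 14}
Step 2: union(10, 1) -> merged; set of 10 now {1, 10}
Step 3: find(8) -> no change; set of 8 is {8}
Step 4: union(7, 2) -> merged; set of 7 now {2, 7}
Step 5: find(9) -> no change; set of 9 is {9}
Set of 10: {1, 10}; 1 is a member.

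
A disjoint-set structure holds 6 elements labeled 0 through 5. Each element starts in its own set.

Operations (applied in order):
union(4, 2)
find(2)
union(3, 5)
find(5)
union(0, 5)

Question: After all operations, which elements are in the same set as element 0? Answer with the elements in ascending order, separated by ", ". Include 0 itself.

Step 1: union(4, 2) -> merged; set of 4 now {2, 4}
Step 2: find(2) -> no change; set of 2 is {2, 4}
Step 3: union(3, 5) -> merged; set of 3 now {3, 5}
Step 4: find(5) -> no change; set of 5 is {3, 5}
Step 5: union(0, 5) -> merged; set of 0 now {0, 3, 5}
Component of 0: {0, 3, 5}

Answer: 0, 3, 5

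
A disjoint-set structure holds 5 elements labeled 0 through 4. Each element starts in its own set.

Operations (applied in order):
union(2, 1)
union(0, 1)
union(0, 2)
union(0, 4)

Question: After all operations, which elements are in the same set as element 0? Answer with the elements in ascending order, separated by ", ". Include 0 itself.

Step 1: union(2, 1) -> merged; set of 2 now {1, 2}
Step 2: union(0, 1) -> merged; set of 0 now {0, 1, 2}
Step 3: union(0, 2) -> already same set; set of 0 now {0, 1, 2}
Step 4: union(0, 4) -> merged; set of 0 now {0, 1, 2, 4}
Component of 0: {0, 1, 2, 4}

Answer: 0, 1, 2, 4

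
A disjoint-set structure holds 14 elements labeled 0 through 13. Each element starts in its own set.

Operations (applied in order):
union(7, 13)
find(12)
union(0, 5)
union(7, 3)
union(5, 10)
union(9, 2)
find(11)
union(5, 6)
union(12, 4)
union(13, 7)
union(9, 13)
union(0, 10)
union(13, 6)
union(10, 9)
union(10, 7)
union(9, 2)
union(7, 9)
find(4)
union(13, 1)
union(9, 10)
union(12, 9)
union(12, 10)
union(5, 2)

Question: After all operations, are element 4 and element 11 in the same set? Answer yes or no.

Answer: no

Derivation:
Step 1: union(7, 13) -> merged; set of 7 now {7, 13}
Step 2: find(12) -> no change; set of 12 is {12}
Step 3: union(0, 5) -> merged; set of 0 now {0, 5}
Step 4: union(7, 3) -> merged; set of 7 now {3, 7, 13}
Step 5: union(5, 10) -> merged; set of 5 now {0, 5, 10}
Step 6: union(9, 2) -> merged; set of 9 now {2, 9}
Step 7: find(11) -> no change; set of 11 is {11}
Step 8: union(5, 6) -> merged; set of 5 now {0, 5, 6, 10}
Step 9: union(12, 4) -> merged; set of 12 now {4, 12}
Step 10: union(13, 7) -> already same set; set of 13 now {3, 7, 13}
Step 11: union(9, 13) -> merged; set of 9 now {2, 3, 7, 9, 13}
Step 12: union(0, 10) -> already same set; set of 0 now {0, 5, 6, 10}
Step 13: union(13, 6) -> merged; set of 13 now {0, 2, 3, 5, 6, 7, 9, 10, 13}
Step 14: union(10, 9) -> already same set; set of 10 now {0, 2, 3, 5, 6, 7, 9, 10, 13}
Step 15: union(10, 7) -> already same set; set of 10 now {0, 2, 3, 5, 6, 7, 9, 10, 13}
Step 16: union(9, 2) -> already same set; set of 9 now {0, 2, 3, 5, 6, 7, 9, 10, 13}
Step 17: union(7, 9) -> already same set; set of 7 now {0, 2, 3, 5, 6, 7, 9, 10, 13}
Step 18: find(4) -> no change; set of 4 is {4, 12}
Step 19: union(13, 1) -> merged; set of 13 now {0, 1, 2, 3, 5, 6, 7, 9, 10, 13}
Step 20: union(9, 10) -> already same set; set of 9 now {0, 1, 2, 3, 5, 6, 7, 9, 10, 13}
Step 21: union(12, 9) -> merged; set of 12 now {0, 1, 2, 3, 4, 5, 6, 7, 9, 10, 12, 13}
Step 22: union(12, 10) -> already same set; set of 12 now {0, 1, 2, 3, 4, 5, 6, 7, 9, 10, 12, 13}
Step 23: union(5, 2) -> already same set; set of 5 now {0, 1, 2, 3, 4, 5, 6, 7, 9, 10, 12, 13}
Set of 4: {0, 1, 2, 3, 4, 5, 6, 7, 9, 10, 12, 13}; 11 is not a member.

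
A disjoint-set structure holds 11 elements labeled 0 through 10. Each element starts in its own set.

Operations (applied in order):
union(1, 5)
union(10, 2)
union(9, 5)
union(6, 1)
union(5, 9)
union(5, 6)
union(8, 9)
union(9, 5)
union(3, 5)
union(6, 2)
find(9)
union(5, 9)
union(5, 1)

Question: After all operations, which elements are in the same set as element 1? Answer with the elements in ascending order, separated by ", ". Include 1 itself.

Step 1: union(1, 5) -> merged; set of 1 now {1, 5}
Step 2: union(10, 2) -> merged; set of 10 now {2, 10}
Step 3: union(9, 5) -> merged; set of 9 now {1, 5, 9}
Step 4: union(6, 1) -> merged; set of 6 now {1, 5, 6, 9}
Step 5: union(5, 9) -> already same set; set of 5 now {1, 5, 6, 9}
Step 6: union(5, 6) -> already same set; set of 5 now {1, 5, 6, 9}
Step 7: union(8, 9) -> merged; set of 8 now {1, 5, 6, 8, 9}
Step 8: union(9, 5) -> already same set; set of 9 now {1, 5, 6, 8, 9}
Step 9: union(3, 5) -> merged; set of 3 now {1, 3, 5, 6, 8, 9}
Step 10: union(6, 2) -> merged; set of 6 now {1, 2, 3, 5, 6, 8, 9, 10}
Step 11: find(9) -> no change; set of 9 is {1, 2, 3, 5, 6, 8, 9, 10}
Step 12: union(5, 9) -> already same set; set of 5 now {1, 2, 3, 5, 6, 8, 9, 10}
Step 13: union(5, 1) -> already same set; set of 5 now {1, 2, 3, 5, 6, 8, 9, 10}
Component of 1: {1, 2, 3, 5, 6, 8, 9, 10}

Answer: 1, 2, 3, 5, 6, 8, 9, 10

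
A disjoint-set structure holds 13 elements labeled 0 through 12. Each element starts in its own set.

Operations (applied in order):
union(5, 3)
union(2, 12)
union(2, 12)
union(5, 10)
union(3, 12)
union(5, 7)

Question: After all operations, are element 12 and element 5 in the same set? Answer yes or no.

Step 1: union(5, 3) -> merged; set of 5 now {3, 5}
Step 2: union(2, 12) -> merged; set of 2 now {2, 12}
Step 3: union(2, 12) -> already same set; set of 2 now {2, 12}
Step 4: union(5, 10) -> merged; set of 5 now {3, 5, 10}
Step 5: union(3, 12) -> merged; set of 3 now {2, 3, 5, 10, 12}
Step 6: union(5, 7) -> merged; set of 5 now {2, 3, 5, 7, 10, 12}
Set of 12: {2, 3, 5, 7, 10, 12}; 5 is a member.

Answer: yes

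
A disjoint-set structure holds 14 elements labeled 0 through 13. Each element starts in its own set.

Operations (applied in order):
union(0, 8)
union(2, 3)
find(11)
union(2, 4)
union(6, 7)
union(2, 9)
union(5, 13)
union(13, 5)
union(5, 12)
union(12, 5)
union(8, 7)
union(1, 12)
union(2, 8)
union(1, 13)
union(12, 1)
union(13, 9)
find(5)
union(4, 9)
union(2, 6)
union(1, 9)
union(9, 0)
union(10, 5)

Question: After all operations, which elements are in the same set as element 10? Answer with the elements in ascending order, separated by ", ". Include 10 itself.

Answer: 0, 1, 2, 3, 4, 5, 6, 7, 8, 9, 10, 12, 13

Derivation:
Step 1: union(0, 8) -> merged; set of 0 now {0, 8}
Step 2: union(2, 3) -> merged; set of 2 now {2, 3}
Step 3: find(11) -> no change; set of 11 is {11}
Step 4: union(2, 4) -> merged; set of 2 now {2, 3, 4}
Step 5: union(6, 7) -> merged; set of 6 now {6, 7}
Step 6: union(2, 9) -> merged; set of 2 now {2, 3, 4, 9}
Step 7: union(5, 13) -> merged; set of 5 now {5, 13}
Step 8: union(13, 5) -> already same set; set of 13 now {5, 13}
Step 9: union(5, 12) -> merged; set of 5 now {5, 12, 13}
Step 10: union(12, 5) -> already same set; set of 12 now {5, 12, 13}
Step 11: union(8, 7) -> merged; set of 8 now {0, 6, 7, 8}
Step 12: union(1, 12) -> merged; set of 1 now {1, 5, 12, 13}
Step 13: union(2, 8) -> merged; set of 2 now {0, 2, 3, 4, 6, 7, 8, 9}
Step 14: union(1, 13) -> already same set; set of 1 now {1, 5, 12, 13}
Step 15: union(12, 1) -> already same set; set of 12 now {1, 5, 12, 13}
Step 16: union(13, 9) -> merged; set of 13 now {0, 1, 2, 3, 4, 5, 6, 7, 8, 9, 12, 13}
Step 17: find(5) -> no change; set of 5 is {0, 1, 2, 3, 4, 5, 6, 7, 8, 9, 12, 13}
Step 18: union(4, 9) -> already same set; set of 4 now {0, 1, 2, 3, 4, 5, 6, 7, 8, 9, 12, 13}
Step 19: union(2, 6) -> already same set; set of 2 now {0, 1, 2, 3, 4, 5, 6, 7, 8, 9, 12, 13}
Step 20: union(1, 9) -> already same set; set of 1 now {0, 1, 2, 3, 4, 5, 6, 7, 8, 9, 12, 13}
Step 21: union(9, 0) -> already same set; set of 9 now {0, 1, 2, 3, 4, 5, 6, 7, 8, 9, 12, 13}
Step 22: union(10, 5) -> merged; set of 10 now {0, 1, 2, 3, 4, 5, 6, 7, 8, 9, 10, 12, 13}
Component of 10: {0, 1, 2, 3, 4, 5, 6, 7, 8, 9, 10, 12, 13}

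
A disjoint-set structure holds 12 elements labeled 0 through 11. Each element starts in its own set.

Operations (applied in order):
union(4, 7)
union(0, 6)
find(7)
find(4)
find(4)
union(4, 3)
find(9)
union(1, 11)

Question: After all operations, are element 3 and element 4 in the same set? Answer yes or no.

Answer: yes

Derivation:
Step 1: union(4, 7) -> merged; set of 4 now {4, 7}
Step 2: union(0, 6) -> merged; set of 0 now {0, 6}
Step 3: find(7) -> no change; set of 7 is {4, 7}
Step 4: find(4) -> no change; set of 4 is {4, 7}
Step 5: find(4) -> no change; set of 4 is {4, 7}
Step 6: union(4, 3) -> merged; set of 4 now {3, 4, 7}
Step 7: find(9) -> no change; set of 9 is {9}
Step 8: union(1, 11) -> merged; set of 1 now {1, 11}
Set of 3: {3, 4, 7}; 4 is a member.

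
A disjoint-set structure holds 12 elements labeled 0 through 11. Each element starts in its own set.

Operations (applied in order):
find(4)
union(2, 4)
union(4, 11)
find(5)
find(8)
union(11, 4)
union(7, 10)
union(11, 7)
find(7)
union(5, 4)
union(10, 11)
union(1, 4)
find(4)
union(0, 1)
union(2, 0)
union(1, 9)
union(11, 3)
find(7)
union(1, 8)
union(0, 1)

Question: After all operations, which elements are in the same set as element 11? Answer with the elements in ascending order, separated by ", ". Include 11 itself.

Answer: 0, 1, 2, 3, 4, 5, 7, 8, 9, 10, 11

Derivation:
Step 1: find(4) -> no change; set of 4 is {4}
Step 2: union(2, 4) -> merged; set of 2 now {2, 4}
Step 3: union(4, 11) -> merged; set of 4 now {2, 4, 11}
Step 4: find(5) -> no change; set of 5 is {5}
Step 5: find(8) -> no change; set of 8 is {8}
Step 6: union(11, 4) -> already same set; set of 11 now {2, 4, 11}
Step 7: union(7, 10) -> merged; set of 7 now {7, 10}
Step 8: union(11, 7) -> merged; set of 11 now {2, 4, 7, 10, 11}
Step 9: find(7) -> no change; set of 7 is {2, 4, 7, 10, 11}
Step 10: union(5, 4) -> merged; set of 5 now {2, 4, 5, 7, 10, 11}
Step 11: union(10, 11) -> already same set; set of 10 now {2, 4, 5, 7, 10, 11}
Step 12: union(1, 4) -> merged; set of 1 now {1, 2, 4, 5, 7, 10, 11}
Step 13: find(4) -> no change; set of 4 is {1, 2, 4, 5, 7, 10, 11}
Step 14: union(0, 1) -> merged; set of 0 now {0, 1, 2, 4, 5, 7, 10, 11}
Step 15: union(2, 0) -> already same set; set of 2 now {0, 1, 2, 4, 5, 7, 10, 11}
Step 16: union(1, 9) -> merged; set of 1 now {0, 1, 2, 4, 5, 7, 9, 10, 11}
Step 17: union(11, 3) -> merged; set of 11 now {0, 1, 2, 3, 4, 5, 7, 9, 10, 11}
Step 18: find(7) -> no change; set of 7 is {0, 1, 2, 3, 4, 5, 7, 9, 10, 11}
Step 19: union(1, 8) -> merged; set of 1 now {0, 1, 2, 3, 4, 5, 7, 8, 9, 10, 11}
Step 20: union(0, 1) -> already same set; set of 0 now {0, 1, 2, 3, 4, 5, 7, 8, 9, 10, 11}
Component of 11: {0, 1, 2, 3, 4, 5, 7, 8, 9, 10, 11}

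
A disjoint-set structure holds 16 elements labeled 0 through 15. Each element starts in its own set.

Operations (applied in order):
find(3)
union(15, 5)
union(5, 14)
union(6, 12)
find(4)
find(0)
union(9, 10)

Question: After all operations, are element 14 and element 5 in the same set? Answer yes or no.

Answer: yes

Derivation:
Step 1: find(3) -> no change; set of 3 is {3}
Step 2: union(15, 5) -> merged; set of 15 now {5, 15}
Step 3: union(5, 14) -> merged; set of 5 now {5, 14, 15}
Step 4: union(6, 12) -> merged; set of 6 now {6, 12}
Step 5: find(4) -> no change; set of 4 is {4}
Step 6: find(0) -> no change; set of 0 is {0}
Step 7: union(9, 10) -> merged; set of 9 now {9, 10}
Set of 14: {5, 14, 15}; 5 is a member.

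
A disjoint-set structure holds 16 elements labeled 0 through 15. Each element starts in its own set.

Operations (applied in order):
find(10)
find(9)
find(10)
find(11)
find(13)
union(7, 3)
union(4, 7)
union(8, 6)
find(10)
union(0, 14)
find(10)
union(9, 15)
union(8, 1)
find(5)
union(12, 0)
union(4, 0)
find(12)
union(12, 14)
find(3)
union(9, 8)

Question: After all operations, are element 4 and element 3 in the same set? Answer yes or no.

Answer: yes

Derivation:
Step 1: find(10) -> no change; set of 10 is {10}
Step 2: find(9) -> no change; set of 9 is {9}
Step 3: find(10) -> no change; set of 10 is {10}
Step 4: find(11) -> no change; set of 11 is {11}
Step 5: find(13) -> no change; set of 13 is {13}
Step 6: union(7, 3) -> merged; set of 7 now {3, 7}
Step 7: union(4, 7) -> merged; set of 4 now {3, 4, 7}
Step 8: union(8, 6) -> merged; set of 8 now {6, 8}
Step 9: find(10) -> no change; set of 10 is {10}
Step 10: union(0, 14) -> merged; set of 0 now {0, 14}
Step 11: find(10) -> no change; set of 10 is {10}
Step 12: union(9, 15) -> merged; set of 9 now {9, 15}
Step 13: union(8, 1) -> merged; set of 8 now {1, 6, 8}
Step 14: find(5) -> no change; set of 5 is {5}
Step 15: union(12, 0) -> merged; set of 12 now {0, 12, 14}
Step 16: union(4, 0) -> merged; set of 4 now {0, 3, 4, 7, 12, 14}
Step 17: find(12) -> no change; set of 12 is {0, 3, 4, 7, 12, 14}
Step 18: union(12, 14) -> already same set; set of 12 now {0, 3, 4, 7, 12, 14}
Step 19: find(3) -> no change; set of 3 is {0, 3, 4, 7, 12, 14}
Step 20: union(9, 8) -> merged; set of 9 now {1, 6, 8, 9, 15}
Set of 4: {0, 3, 4, 7, 12, 14}; 3 is a member.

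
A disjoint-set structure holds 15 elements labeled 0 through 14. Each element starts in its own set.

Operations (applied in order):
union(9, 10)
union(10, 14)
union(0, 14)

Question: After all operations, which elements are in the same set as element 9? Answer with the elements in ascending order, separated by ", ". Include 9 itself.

Step 1: union(9, 10) -> merged; set of 9 now {9, 10}
Step 2: union(10, 14) -> merged; set of 10 now {9, 10, 14}
Step 3: union(0, 14) -> merged; set of 0 now {0, 9, 10, 14}
Component of 9: {0, 9, 10, 14}

Answer: 0, 9, 10, 14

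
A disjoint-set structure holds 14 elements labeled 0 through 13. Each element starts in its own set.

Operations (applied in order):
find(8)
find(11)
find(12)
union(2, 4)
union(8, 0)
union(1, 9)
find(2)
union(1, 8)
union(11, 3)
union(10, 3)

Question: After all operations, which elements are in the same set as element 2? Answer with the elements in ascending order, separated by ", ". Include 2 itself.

Answer: 2, 4

Derivation:
Step 1: find(8) -> no change; set of 8 is {8}
Step 2: find(11) -> no change; set of 11 is {11}
Step 3: find(12) -> no change; set of 12 is {12}
Step 4: union(2, 4) -> merged; set of 2 now {2, 4}
Step 5: union(8, 0) -> merged; set of 8 now {0, 8}
Step 6: union(1, 9) -> merged; set of 1 now {1, 9}
Step 7: find(2) -> no change; set of 2 is {2, 4}
Step 8: union(1, 8) -> merged; set of 1 now {0, 1, 8, 9}
Step 9: union(11, 3) -> merged; set of 11 now {3, 11}
Step 10: union(10, 3) -> merged; set of 10 now {3, 10, 11}
Component of 2: {2, 4}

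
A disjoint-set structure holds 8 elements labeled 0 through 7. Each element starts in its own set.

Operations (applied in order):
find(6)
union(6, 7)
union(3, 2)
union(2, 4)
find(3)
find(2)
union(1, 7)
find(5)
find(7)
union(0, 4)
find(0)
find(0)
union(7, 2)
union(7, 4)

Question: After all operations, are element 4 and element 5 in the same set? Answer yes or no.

Answer: no

Derivation:
Step 1: find(6) -> no change; set of 6 is {6}
Step 2: union(6, 7) -> merged; set of 6 now {6, 7}
Step 3: union(3, 2) -> merged; set of 3 now {2, 3}
Step 4: union(2, 4) -> merged; set of 2 now {2, 3, 4}
Step 5: find(3) -> no change; set of 3 is {2, 3, 4}
Step 6: find(2) -> no change; set of 2 is {2, 3, 4}
Step 7: union(1, 7) -> merged; set of 1 now {1, 6, 7}
Step 8: find(5) -> no change; set of 5 is {5}
Step 9: find(7) -> no change; set of 7 is {1, 6, 7}
Step 10: union(0, 4) -> merged; set of 0 now {0, 2, 3, 4}
Step 11: find(0) -> no change; set of 0 is {0, 2, 3, 4}
Step 12: find(0) -> no change; set of 0 is {0, 2, 3, 4}
Step 13: union(7, 2) -> merged; set of 7 now {0, 1, 2, 3, 4, 6, 7}
Step 14: union(7, 4) -> already same set; set of 7 now {0, 1, 2, 3, 4, 6, 7}
Set of 4: {0, 1, 2, 3, 4, 6, 7}; 5 is not a member.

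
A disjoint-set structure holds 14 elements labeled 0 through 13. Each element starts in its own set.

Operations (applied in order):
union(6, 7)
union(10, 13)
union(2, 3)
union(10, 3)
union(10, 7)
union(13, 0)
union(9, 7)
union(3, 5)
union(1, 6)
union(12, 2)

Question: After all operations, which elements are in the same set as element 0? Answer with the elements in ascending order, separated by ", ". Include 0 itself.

Step 1: union(6, 7) -> merged; set of 6 now {6, 7}
Step 2: union(10, 13) -> merged; set of 10 now {10, 13}
Step 3: union(2, 3) -> merged; set of 2 now {2, 3}
Step 4: union(10, 3) -> merged; set of 10 now {2, 3, 10, 13}
Step 5: union(10, 7) -> merged; set of 10 now {2, 3, 6, 7, 10, 13}
Step 6: union(13, 0) -> merged; set of 13 now {0, 2, 3, 6, 7, 10, 13}
Step 7: union(9, 7) -> merged; set of 9 now {0, 2, 3, 6, 7, 9, 10, 13}
Step 8: union(3, 5) -> merged; set of 3 now {0, 2, 3, 5, 6, 7, 9, 10, 13}
Step 9: union(1, 6) -> merged; set of 1 now {0, 1, 2, 3, 5, 6, 7, 9, 10, 13}
Step 10: union(12, 2) -> merged; set of 12 now {0, 1, 2, 3, 5, 6, 7, 9, 10, 12, 13}
Component of 0: {0, 1, 2, 3, 5, 6, 7, 9, 10, 12, 13}

Answer: 0, 1, 2, 3, 5, 6, 7, 9, 10, 12, 13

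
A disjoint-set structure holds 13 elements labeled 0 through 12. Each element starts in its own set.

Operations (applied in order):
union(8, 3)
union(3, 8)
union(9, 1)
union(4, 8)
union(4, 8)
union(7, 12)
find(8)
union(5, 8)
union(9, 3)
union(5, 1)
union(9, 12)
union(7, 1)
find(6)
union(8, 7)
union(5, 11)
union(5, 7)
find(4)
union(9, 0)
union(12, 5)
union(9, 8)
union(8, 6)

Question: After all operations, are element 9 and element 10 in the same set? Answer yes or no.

Answer: no

Derivation:
Step 1: union(8, 3) -> merged; set of 8 now {3, 8}
Step 2: union(3, 8) -> already same set; set of 3 now {3, 8}
Step 3: union(9, 1) -> merged; set of 9 now {1, 9}
Step 4: union(4, 8) -> merged; set of 4 now {3, 4, 8}
Step 5: union(4, 8) -> already same set; set of 4 now {3, 4, 8}
Step 6: union(7, 12) -> merged; set of 7 now {7, 12}
Step 7: find(8) -> no change; set of 8 is {3, 4, 8}
Step 8: union(5, 8) -> merged; set of 5 now {3, 4, 5, 8}
Step 9: union(9, 3) -> merged; set of 9 now {1, 3, 4, 5, 8, 9}
Step 10: union(5, 1) -> already same set; set of 5 now {1, 3, 4, 5, 8, 9}
Step 11: union(9, 12) -> merged; set of 9 now {1, 3, 4, 5, 7, 8, 9, 12}
Step 12: union(7, 1) -> already same set; set of 7 now {1, 3, 4, 5, 7, 8, 9, 12}
Step 13: find(6) -> no change; set of 6 is {6}
Step 14: union(8, 7) -> already same set; set of 8 now {1, 3, 4, 5, 7, 8, 9, 12}
Step 15: union(5, 11) -> merged; set of 5 now {1, 3, 4, 5, 7, 8, 9, 11, 12}
Step 16: union(5, 7) -> already same set; set of 5 now {1, 3, 4, 5, 7, 8, 9, 11, 12}
Step 17: find(4) -> no change; set of 4 is {1, 3, 4, 5, 7, 8, 9, 11, 12}
Step 18: union(9, 0) -> merged; set of 9 now {0, 1, 3, 4, 5, 7, 8, 9, 11, 12}
Step 19: union(12, 5) -> already same set; set of 12 now {0, 1, 3, 4, 5, 7, 8, 9, 11, 12}
Step 20: union(9, 8) -> already same set; set of 9 now {0, 1, 3, 4, 5, 7, 8, 9, 11, 12}
Step 21: union(8, 6) -> merged; set of 8 now {0, 1, 3, 4, 5, 6, 7, 8, 9, 11, 12}
Set of 9: {0, 1, 3, 4, 5, 6, 7, 8, 9, 11, 12}; 10 is not a member.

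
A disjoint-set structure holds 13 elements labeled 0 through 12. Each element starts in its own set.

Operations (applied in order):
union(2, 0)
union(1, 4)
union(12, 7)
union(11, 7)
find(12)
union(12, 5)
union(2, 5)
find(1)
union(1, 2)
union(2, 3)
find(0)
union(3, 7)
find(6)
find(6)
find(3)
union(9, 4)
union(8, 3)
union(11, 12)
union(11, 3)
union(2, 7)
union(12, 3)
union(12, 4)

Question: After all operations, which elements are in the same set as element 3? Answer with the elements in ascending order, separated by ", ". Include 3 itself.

Step 1: union(2, 0) -> merged; set of 2 now {0, 2}
Step 2: union(1, 4) -> merged; set of 1 now {1, 4}
Step 3: union(12, 7) -> merged; set of 12 now {7, 12}
Step 4: union(11, 7) -> merged; set of 11 now {7, 11, 12}
Step 5: find(12) -> no change; set of 12 is {7, 11, 12}
Step 6: union(12, 5) -> merged; set of 12 now {5, 7, 11, 12}
Step 7: union(2, 5) -> merged; set of 2 now {0, 2, 5, 7, 11, 12}
Step 8: find(1) -> no change; set of 1 is {1, 4}
Step 9: union(1, 2) -> merged; set of 1 now {0, 1, 2, 4, 5, 7, 11, 12}
Step 10: union(2, 3) -> merged; set of 2 now {0, 1, 2, 3, 4, 5, 7, 11, 12}
Step 11: find(0) -> no change; set of 0 is {0, 1, 2, 3, 4, 5, 7, 11, 12}
Step 12: union(3, 7) -> already same set; set of 3 now {0, 1, 2, 3, 4, 5, 7, 11, 12}
Step 13: find(6) -> no change; set of 6 is {6}
Step 14: find(6) -> no change; set of 6 is {6}
Step 15: find(3) -> no change; set of 3 is {0, 1, 2, 3, 4, 5, 7, 11, 12}
Step 16: union(9, 4) -> merged; set of 9 now {0, 1, 2, 3, 4, 5, 7, 9, 11, 12}
Step 17: union(8, 3) -> merged; set of 8 now {0, 1, 2, 3, 4, 5, 7, 8, 9, 11, 12}
Step 18: union(11, 12) -> already same set; set of 11 now {0, 1, 2, 3, 4, 5, 7, 8, 9, 11, 12}
Step 19: union(11, 3) -> already same set; set of 11 now {0, 1, 2, 3, 4, 5, 7, 8, 9, 11, 12}
Step 20: union(2, 7) -> already same set; set of 2 now {0, 1, 2, 3, 4, 5, 7, 8, 9, 11, 12}
Step 21: union(12, 3) -> already same set; set of 12 now {0, 1, 2, 3, 4, 5, 7, 8, 9, 11, 12}
Step 22: union(12, 4) -> already same set; set of 12 now {0, 1, 2, 3, 4, 5, 7, 8, 9, 11, 12}
Component of 3: {0, 1, 2, 3, 4, 5, 7, 8, 9, 11, 12}

Answer: 0, 1, 2, 3, 4, 5, 7, 8, 9, 11, 12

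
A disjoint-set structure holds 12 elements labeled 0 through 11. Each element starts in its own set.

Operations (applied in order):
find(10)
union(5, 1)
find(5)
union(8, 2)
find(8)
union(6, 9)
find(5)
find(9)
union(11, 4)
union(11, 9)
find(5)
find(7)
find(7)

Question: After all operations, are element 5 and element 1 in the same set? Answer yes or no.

Answer: yes

Derivation:
Step 1: find(10) -> no change; set of 10 is {10}
Step 2: union(5, 1) -> merged; set of 5 now {1, 5}
Step 3: find(5) -> no change; set of 5 is {1, 5}
Step 4: union(8, 2) -> merged; set of 8 now {2, 8}
Step 5: find(8) -> no change; set of 8 is {2, 8}
Step 6: union(6, 9) -> merged; set of 6 now {6, 9}
Step 7: find(5) -> no change; set of 5 is {1, 5}
Step 8: find(9) -> no change; set of 9 is {6, 9}
Step 9: union(11, 4) -> merged; set of 11 now {4, 11}
Step 10: union(11, 9) -> merged; set of 11 now {4, 6, 9, 11}
Step 11: find(5) -> no change; set of 5 is {1, 5}
Step 12: find(7) -> no change; set of 7 is {7}
Step 13: find(7) -> no change; set of 7 is {7}
Set of 5: {1, 5}; 1 is a member.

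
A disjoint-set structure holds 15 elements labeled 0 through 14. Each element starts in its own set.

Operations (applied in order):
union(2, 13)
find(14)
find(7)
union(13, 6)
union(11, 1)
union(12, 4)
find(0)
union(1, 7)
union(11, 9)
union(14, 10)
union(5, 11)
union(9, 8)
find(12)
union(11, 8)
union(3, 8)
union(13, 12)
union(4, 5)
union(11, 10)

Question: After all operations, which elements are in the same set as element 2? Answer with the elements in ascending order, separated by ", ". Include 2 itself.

Answer: 1, 2, 3, 4, 5, 6, 7, 8, 9, 10, 11, 12, 13, 14

Derivation:
Step 1: union(2, 13) -> merged; set of 2 now {2, 13}
Step 2: find(14) -> no change; set of 14 is {14}
Step 3: find(7) -> no change; set of 7 is {7}
Step 4: union(13, 6) -> merged; set of 13 now {2, 6, 13}
Step 5: union(11, 1) -> merged; set of 11 now {1, 11}
Step 6: union(12, 4) -> merged; set of 12 now {4, 12}
Step 7: find(0) -> no change; set of 0 is {0}
Step 8: union(1, 7) -> merged; set of 1 now {1, 7, 11}
Step 9: union(11, 9) -> merged; set of 11 now {1, 7, 9, 11}
Step 10: union(14, 10) -> merged; set of 14 now {10, 14}
Step 11: union(5, 11) -> merged; set of 5 now {1, 5, 7, 9, 11}
Step 12: union(9, 8) -> merged; set of 9 now {1, 5, 7, 8, 9, 11}
Step 13: find(12) -> no change; set of 12 is {4, 12}
Step 14: union(11, 8) -> already same set; set of 11 now {1, 5, 7, 8, 9, 11}
Step 15: union(3, 8) -> merged; set of 3 now {1, 3, 5, 7, 8, 9, 11}
Step 16: union(13, 12) -> merged; set of 13 now {2, 4, 6, 12, 13}
Step 17: union(4, 5) -> merged; set of 4 now {1, 2, 3, 4, 5, 6, 7, 8, 9, 11, 12, 13}
Step 18: union(11, 10) -> merged; set of 11 now {1, 2, 3, 4, 5, 6, 7, 8, 9, 10, 11, 12, 13, 14}
Component of 2: {1, 2, 3, 4, 5, 6, 7, 8, 9, 10, 11, 12, 13, 14}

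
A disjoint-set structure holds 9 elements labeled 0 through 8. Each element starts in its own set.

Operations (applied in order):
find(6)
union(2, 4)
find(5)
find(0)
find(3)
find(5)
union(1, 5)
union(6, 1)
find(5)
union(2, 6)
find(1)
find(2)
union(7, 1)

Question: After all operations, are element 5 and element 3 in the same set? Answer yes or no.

Step 1: find(6) -> no change; set of 6 is {6}
Step 2: union(2, 4) -> merged; set of 2 now {2, 4}
Step 3: find(5) -> no change; set of 5 is {5}
Step 4: find(0) -> no change; set of 0 is {0}
Step 5: find(3) -> no change; set of 3 is {3}
Step 6: find(5) -> no change; set of 5 is {5}
Step 7: union(1, 5) -> merged; set of 1 now {1, 5}
Step 8: union(6, 1) -> merged; set of 6 now {1, 5, 6}
Step 9: find(5) -> no change; set of 5 is {1, 5, 6}
Step 10: union(2, 6) -> merged; set of 2 now {1, 2, 4, 5, 6}
Step 11: find(1) -> no change; set of 1 is {1, 2, 4, 5, 6}
Step 12: find(2) -> no change; set of 2 is {1, 2, 4, 5, 6}
Step 13: union(7, 1) -> merged; set of 7 now {1, 2, 4, 5, 6, 7}
Set of 5: {1, 2, 4, 5, 6, 7}; 3 is not a member.

Answer: no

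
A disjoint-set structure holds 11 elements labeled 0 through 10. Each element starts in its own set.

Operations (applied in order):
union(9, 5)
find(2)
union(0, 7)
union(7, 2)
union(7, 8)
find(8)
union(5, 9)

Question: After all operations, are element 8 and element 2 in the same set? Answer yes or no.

Answer: yes

Derivation:
Step 1: union(9, 5) -> merged; set of 9 now {5, 9}
Step 2: find(2) -> no change; set of 2 is {2}
Step 3: union(0, 7) -> merged; set of 0 now {0, 7}
Step 4: union(7, 2) -> merged; set of 7 now {0, 2, 7}
Step 5: union(7, 8) -> merged; set of 7 now {0, 2, 7, 8}
Step 6: find(8) -> no change; set of 8 is {0, 2, 7, 8}
Step 7: union(5, 9) -> already same set; set of 5 now {5, 9}
Set of 8: {0, 2, 7, 8}; 2 is a member.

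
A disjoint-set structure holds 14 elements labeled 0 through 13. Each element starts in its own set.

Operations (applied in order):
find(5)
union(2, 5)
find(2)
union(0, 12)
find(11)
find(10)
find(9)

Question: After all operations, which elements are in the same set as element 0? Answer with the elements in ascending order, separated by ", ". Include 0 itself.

Answer: 0, 12

Derivation:
Step 1: find(5) -> no change; set of 5 is {5}
Step 2: union(2, 5) -> merged; set of 2 now {2, 5}
Step 3: find(2) -> no change; set of 2 is {2, 5}
Step 4: union(0, 12) -> merged; set of 0 now {0, 12}
Step 5: find(11) -> no change; set of 11 is {11}
Step 6: find(10) -> no change; set of 10 is {10}
Step 7: find(9) -> no change; set of 9 is {9}
Component of 0: {0, 12}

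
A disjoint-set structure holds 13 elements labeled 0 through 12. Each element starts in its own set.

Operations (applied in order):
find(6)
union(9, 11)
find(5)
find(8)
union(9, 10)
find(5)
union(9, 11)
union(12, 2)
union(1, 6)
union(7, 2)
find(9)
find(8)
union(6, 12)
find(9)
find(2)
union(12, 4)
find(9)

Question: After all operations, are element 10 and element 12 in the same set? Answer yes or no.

Step 1: find(6) -> no change; set of 6 is {6}
Step 2: union(9, 11) -> merged; set of 9 now {9, 11}
Step 3: find(5) -> no change; set of 5 is {5}
Step 4: find(8) -> no change; set of 8 is {8}
Step 5: union(9, 10) -> merged; set of 9 now {9, 10, 11}
Step 6: find(5) -> no change; set of 5 is {5}
Step 7: union(9, 11) -> already same set; set of 9 now {9, 10, 11}
Step 8: union(12, 2) -> merged; set of 12 now {2, 12}
Step 9: union(1, 6) -> merged; set of 1 now {1, 6}
Step 10: union(7, 2) -> merged; set of 7 now {2, 7, 12}
Step 11: find(9) -> no change; set of 9 is {9, 10, 11}
Step 12: find(8) -> no change; set of 8 is {8}
Step 13: union(6, 12) -> merged; set of 6 now {1, 2, 6, 7, 12}
Step 14: find(9) -> no change; set of 9 is {9, 10, 11}
Step 15: find(2) -> no change; set of 2 is {1, 2, 6, 7, 12}
Step 16: union(12, 4) -> merged; set of 12 now {1, 2, 4, 6, 7, 12}
Step 17: find(9) -> no change; set of 9 is {9, 10, 11}
Set of 10: {9, 10, 11}; 12 is not a member.

Answer: no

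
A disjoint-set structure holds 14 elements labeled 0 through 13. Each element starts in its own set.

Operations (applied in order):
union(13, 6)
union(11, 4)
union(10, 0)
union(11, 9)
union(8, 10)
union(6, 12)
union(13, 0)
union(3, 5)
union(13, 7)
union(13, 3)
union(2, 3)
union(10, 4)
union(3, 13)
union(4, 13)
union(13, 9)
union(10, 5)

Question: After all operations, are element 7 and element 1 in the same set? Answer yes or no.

Step 1: union(13, 6) -> merged; set of 13 now {6, 13}
Step 2: union(11, 4) -> merged; set of 11 now {4, 11}
Step 3: union(10, 0) -> merged; set of 10 now {0, 10}
Step 4: union(11, 9) -> merged; set of 11 now {4, 9, 11}
Step 5: union(8, 10) -> merged; set of 8 now {0, 8, 10}
Step 6: union(6, 12) -> merged; set of 6 now {6, 12, 13}
Step 7: union(13, 0) -> merged; set of 13 now {0, 6, 8, 10, 12, 13}
Step 8: union(3, 5) -> merged; set of 3 now {3, 5}
Step 9: union(13, 7) -> merged; set of 13 now {0, 6, 7, 8, 10, 12, 13}
Step 10: union(13, 3) -> merged; set of 13 now {0, 3, 5, 6, 7, 8, 10, 12, 13}
Step 11: union(2, 3) -> merged; set of 2 now {0, 2, 3, 5, 6, 7, 8, 10, 12, 13}
Step 12: union(10, 4) -> merged; set of 10 now {0, 2, 3, 4, 5, 6, 7, 8, 9, 10, 11, 12, 13}
Step 13: union(3, 13) -> already same set; set of 3 now {0, 2, 3, 4, 5, 6, 7, 8, 9, 10, 11, 12, 13}
Step 14: union(4, 13) -> already same set; set of 4 now {0, 2, 3, 4, 5, 6, 7, 8, 9, 10, 11, 12, 13}
Step 15: union(13, 9) -> already same set; set of 13 now {0, 2, 3, 4, 5, 6, 7, 8, 9, 10, 11, 12, 13}
Step 16: union(10, 5) -> already same set; set of 10 now {0, 2, 3, 4, 5, 6, 7, 8, 9, 10, 11, 12, 13}
Set of 7: {0, 2, 3, 4, 5, 6, 7, 8, 9, 10, 11, 12, 13}; 1 is not a member.

Answer: no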